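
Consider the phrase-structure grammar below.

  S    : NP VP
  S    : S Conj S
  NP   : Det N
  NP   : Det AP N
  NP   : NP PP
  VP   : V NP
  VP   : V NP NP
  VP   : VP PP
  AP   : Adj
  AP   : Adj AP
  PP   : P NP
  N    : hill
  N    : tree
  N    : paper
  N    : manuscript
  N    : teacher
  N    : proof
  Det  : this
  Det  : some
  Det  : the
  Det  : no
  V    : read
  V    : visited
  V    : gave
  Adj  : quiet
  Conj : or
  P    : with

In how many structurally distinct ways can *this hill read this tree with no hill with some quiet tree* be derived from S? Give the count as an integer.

Two of the 5 distinct bracketings:
[S [NP [Det this] [N hill]] [VP [V read] [NP [NP [Det this] [N tree]] [PP [P with] [NP [NP [Det no] [N hill]] [PP [P with] [NP [Det some] [AP [Adj quiet]] [N tree]]]]]]]]
[S [NP [Det this] [N hill]] [VP [V read] [NP [NP [NP [Det this] [N tree]] [PP [P with] [NP [Det no] [N hill]]]] [PP [P with] [NP [Det some] [AP [Adj quiet]] [N tree]]]]]]
The trees differ in how a recursive rule is bracketed over the same span.

5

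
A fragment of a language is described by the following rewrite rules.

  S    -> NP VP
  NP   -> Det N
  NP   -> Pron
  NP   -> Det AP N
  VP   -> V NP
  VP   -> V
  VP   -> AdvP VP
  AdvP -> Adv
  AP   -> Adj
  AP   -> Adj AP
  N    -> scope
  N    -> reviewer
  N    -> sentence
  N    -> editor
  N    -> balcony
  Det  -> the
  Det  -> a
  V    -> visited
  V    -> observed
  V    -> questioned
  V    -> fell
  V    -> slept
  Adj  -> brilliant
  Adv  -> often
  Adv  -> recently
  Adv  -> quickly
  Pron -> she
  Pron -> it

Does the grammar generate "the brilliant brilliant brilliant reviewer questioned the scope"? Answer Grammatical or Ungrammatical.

[S [NP [Det the] [AP [Adj brilliant] [AP [Adj brilliant] [AP [Adj brilliant]]]] [N reviewer]] [VP [V questioned] [NP [Det the] [N scope]]]]
Each bracket corresponds to one application of a listed rule, so the string is derivable from S.

Grammatical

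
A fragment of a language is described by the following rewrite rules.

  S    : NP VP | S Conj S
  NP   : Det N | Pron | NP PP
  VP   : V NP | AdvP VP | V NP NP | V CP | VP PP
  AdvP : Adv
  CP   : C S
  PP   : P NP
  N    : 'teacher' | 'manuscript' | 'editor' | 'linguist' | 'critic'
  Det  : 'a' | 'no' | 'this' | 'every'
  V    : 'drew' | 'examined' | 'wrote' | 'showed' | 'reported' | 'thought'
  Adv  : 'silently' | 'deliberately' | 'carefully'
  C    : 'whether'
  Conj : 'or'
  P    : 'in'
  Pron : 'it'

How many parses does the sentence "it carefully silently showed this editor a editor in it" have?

Two of the 4 distinct bracketings:
[S [NP [Pron it]] [VP [AdvP [Adv carefully]] [VP [AdvP [Adv silently]] [VP [V showed] [NP [Det this] [N editor]] [NP [NP [Det a] [N editor]] [PP [P in] [NP [Pron it]]]]]]]]
[S [NP [Pron it]] [VP [AdvP [Adv carefully]] [VP [AdvP [Adv silently]] [VP [VP [V showed] [NP [Det this] [N editor]] [NP [Det a] [N editor]]] [PP [P in] [NP [Pron it]]]]]]]
The difference turns on whether NP → NP PP is used at the relevant span, versus an alternative expansion of NP.

4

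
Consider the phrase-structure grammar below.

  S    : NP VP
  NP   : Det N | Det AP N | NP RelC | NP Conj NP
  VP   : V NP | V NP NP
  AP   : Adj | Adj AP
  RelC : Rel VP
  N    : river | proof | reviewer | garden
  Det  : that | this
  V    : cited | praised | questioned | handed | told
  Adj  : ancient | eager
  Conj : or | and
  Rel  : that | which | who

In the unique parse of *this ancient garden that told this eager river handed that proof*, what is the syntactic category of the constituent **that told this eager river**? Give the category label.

[S [NP [NP [Det this] [AP [Adj ancient]] [N garden]] [RelC [Rel that] [VP [V told] [NP [Det this] [AP [Adj eager]] [N river]]]]] [VP [V handed] [NP [Det that] [N proof]]]]
The span 'that told this eager river' is the RelC node built by RelC → Rel VP.

RelC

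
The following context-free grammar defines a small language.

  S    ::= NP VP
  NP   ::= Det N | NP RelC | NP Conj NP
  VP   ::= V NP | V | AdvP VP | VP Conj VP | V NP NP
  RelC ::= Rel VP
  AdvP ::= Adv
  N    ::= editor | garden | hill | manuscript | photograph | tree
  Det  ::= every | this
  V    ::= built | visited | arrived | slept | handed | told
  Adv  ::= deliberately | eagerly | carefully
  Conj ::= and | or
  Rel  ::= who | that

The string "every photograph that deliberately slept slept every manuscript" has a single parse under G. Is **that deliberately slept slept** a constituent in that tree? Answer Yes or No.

[S [NP [NP [Det every] [N photograph]] [RelC [Rel that] [VP [AdvP [Adv deliberately]] [VP [V slept]]]]] [VP [V slept] [NP [Det every] [N manuscript]]]]
The smallest constituent containing 'that deliberately slept slept' is the S spanning 'every photograph that deliberately slept slept every manuscript'; no single node in the tree dominates exactly the given words.

No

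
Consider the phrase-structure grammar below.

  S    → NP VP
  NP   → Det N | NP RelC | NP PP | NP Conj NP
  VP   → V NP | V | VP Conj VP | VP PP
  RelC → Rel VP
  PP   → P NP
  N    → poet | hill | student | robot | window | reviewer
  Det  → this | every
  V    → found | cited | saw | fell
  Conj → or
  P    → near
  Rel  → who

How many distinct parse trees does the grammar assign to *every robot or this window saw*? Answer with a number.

[S [NP [NP [Det every] [N robot]] [Conj or] [NP [Det this] [N window]]] [VP [V saw]]]
No rule offers an alternative attachment or grouping for any span, so this is the only derivation.

1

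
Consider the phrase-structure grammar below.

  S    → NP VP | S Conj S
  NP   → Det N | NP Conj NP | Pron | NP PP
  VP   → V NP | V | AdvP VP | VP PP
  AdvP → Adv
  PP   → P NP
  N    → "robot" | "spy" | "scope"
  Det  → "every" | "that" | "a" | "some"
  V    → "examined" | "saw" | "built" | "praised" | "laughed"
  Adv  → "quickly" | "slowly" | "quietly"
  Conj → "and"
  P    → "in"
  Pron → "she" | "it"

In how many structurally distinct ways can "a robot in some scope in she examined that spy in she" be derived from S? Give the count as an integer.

4

Two of the 4 distinct bracketings:
[S [NP [NP [Det a] [N robot]] [PP [P in] [NP [NP [Det some] [N scope]] [PP [P in] [NP [Pron she]]]]]] [VP [V examined] [NP [NP [Det that] [N spy]] [PP [P in] [NP [Pron she]]]]]]
[S [NP [NP [Det a] [N robot]] [PP [P in] [NP [NP [Det some] [N scope]] [PP [P in] [NP [Pron she]]]]]] [VP [VP [V examined] [NP [Det that] [N spy]]] [PP [P in] [NP [Pron she]]]]]
The difference turns on whether VP → VP PP is used at the relevant span, versus an alternative expansion of VP.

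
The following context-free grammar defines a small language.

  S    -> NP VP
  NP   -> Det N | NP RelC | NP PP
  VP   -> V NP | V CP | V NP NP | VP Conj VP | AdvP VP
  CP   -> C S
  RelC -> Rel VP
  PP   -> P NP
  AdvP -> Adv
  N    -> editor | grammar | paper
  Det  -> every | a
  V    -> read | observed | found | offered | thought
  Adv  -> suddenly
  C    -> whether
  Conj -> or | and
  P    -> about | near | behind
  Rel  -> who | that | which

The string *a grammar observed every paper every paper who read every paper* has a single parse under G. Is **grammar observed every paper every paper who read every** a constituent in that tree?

No

[S [NP [Det a] [N grammar]] [VP [V observed] [NP [Det every] [N paper]] [NP [NP [Det every] [N paper]] [RelC [Rel who] [VP [V read] [NP [Det every] [N paper]]]]]]]
The smallest constituent containing 'grammar observed every paper every paper who read every' is the S spanning 'a grammar observed every paper every paper who read every paper'; no single node in the tree dominates exactly the given words.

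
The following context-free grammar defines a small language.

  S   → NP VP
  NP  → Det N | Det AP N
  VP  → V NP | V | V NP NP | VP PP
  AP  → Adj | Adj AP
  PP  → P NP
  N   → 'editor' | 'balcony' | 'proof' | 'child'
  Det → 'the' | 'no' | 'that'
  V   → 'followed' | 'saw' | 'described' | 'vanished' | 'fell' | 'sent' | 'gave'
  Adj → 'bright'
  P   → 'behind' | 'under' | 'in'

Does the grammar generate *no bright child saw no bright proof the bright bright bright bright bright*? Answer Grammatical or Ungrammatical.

Ungrammatical

For S → NP VP, the only prefix that parses as NP is 'no bright child', but the remainder 'saw no bright proof the bright bright bright bright bright' is not a VP under these rules.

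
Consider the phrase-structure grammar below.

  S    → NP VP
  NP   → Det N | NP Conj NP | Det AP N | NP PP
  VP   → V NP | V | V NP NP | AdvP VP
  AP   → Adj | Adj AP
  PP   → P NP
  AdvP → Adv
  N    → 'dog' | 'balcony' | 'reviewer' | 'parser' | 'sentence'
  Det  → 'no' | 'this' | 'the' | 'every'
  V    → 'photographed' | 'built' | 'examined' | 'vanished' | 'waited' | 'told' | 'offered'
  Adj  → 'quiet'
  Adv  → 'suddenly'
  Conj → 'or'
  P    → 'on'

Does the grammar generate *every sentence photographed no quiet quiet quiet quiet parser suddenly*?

For S → NP VP, the only prefix that parses as NP is 'every sentence', but the remainder 'photographed no quiet quiet quiet quiet parser suddenly' is not a VP under these rules.

Ungrammatical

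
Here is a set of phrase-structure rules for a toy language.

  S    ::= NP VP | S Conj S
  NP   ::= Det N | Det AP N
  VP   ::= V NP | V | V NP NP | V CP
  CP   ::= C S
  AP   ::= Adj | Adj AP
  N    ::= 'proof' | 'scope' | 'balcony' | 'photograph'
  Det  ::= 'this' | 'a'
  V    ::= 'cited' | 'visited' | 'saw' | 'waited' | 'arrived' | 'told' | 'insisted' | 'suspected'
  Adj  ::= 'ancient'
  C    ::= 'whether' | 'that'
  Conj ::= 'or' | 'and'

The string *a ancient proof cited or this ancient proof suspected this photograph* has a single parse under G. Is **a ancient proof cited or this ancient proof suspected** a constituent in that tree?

[S [S [NP [Det a] [AP [Adj ancient]] [N proof]] [VP [V cited]]] [Conj or] [S [NP [Det this] [AP [Adj ancient]] [N proof]] [VP [V suspected] [NP [Det this] [N photograph]]]]]
The smallest constituent containing 'a ancient proof cited or this ancient proof suspected' is the S spanning 'a ancient proof cited or this ancient proof suspected this photograph'; no single node in the tree dominates exactly the given words.

No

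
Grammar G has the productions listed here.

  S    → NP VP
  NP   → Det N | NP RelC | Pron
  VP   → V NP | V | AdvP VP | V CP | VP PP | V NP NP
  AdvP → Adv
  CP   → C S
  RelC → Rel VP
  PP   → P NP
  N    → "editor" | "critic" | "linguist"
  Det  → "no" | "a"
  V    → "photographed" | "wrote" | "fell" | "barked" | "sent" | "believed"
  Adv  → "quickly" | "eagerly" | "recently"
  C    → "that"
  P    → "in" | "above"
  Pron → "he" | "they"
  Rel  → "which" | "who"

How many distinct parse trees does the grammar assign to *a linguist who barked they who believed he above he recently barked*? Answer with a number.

4

Two of the 4 distinct bracketings:
[S [NP [NP [Det a] [N linguist]] [RelC [Rel who] [VP [V barked] [NP [NP [Pron they]] [RelC [Rel who] [VP [VP [V believed] [NP [Pron he]]] [PP [P above] [NP [Pron he]]]]]]]]] [VP [AdvP [Adv recently]] [VP [V barked]]]]
[S [NP [NP [Det a] [N linguist]] [RelC [Rel who] [VP [VP [V barked] [NP [NP [Pron they]] [RelC [Rel who] [VP [V believed] [NP [Pron he]]]]]] [PP [P above] [NP [Pron he]]]]]] [VP [AdvP [Adv recently]] [VP [V barked]]]]
The trees differ in how a recursive rule is bracketed over the same span.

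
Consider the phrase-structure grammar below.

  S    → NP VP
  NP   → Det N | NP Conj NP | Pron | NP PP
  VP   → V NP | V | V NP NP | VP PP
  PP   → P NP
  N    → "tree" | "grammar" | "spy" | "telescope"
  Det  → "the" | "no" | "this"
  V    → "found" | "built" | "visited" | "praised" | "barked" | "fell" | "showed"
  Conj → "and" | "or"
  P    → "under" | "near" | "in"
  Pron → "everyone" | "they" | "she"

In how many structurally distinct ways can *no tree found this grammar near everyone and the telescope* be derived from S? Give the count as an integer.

3

Two of the 3 distinct bracketings:
[S [NP [Det no] [N tree]] [VP [V found] [NP [NP [NP [Det this] [N grammar]] [PP [P near] [NP [Pron everyone]]]] [Conj and] [NP [Det the] [N telescope]]]]]
[S [NP [Det no] [N tree]] [VP [V found] [NP [NP [Det this] [N grammar]] [PP [P near] [NP [NP [Pron everyone]] [Conj and] [NP [Det the] [N telescope]]]]]]]
The trees differ in how a recursive rule is bracketed over the same span.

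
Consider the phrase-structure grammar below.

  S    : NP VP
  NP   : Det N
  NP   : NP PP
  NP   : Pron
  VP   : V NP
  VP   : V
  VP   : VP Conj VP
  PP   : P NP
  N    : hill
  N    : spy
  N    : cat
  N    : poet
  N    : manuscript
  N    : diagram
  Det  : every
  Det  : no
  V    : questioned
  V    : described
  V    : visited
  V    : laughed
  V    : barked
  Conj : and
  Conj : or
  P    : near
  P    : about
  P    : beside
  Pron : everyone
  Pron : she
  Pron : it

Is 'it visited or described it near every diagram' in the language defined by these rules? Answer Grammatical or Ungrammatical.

S
  NP
    Pron: it
  VP
    VP
      V: visited
    Conj: or
    VP
      V: described
      NP
        NP
          Pron: it
        PP
          P: near
          NP
            Det: every
            N: diagram
The bracketing above is licensed at every node by one of the given productions, with S at the root.

Grammatical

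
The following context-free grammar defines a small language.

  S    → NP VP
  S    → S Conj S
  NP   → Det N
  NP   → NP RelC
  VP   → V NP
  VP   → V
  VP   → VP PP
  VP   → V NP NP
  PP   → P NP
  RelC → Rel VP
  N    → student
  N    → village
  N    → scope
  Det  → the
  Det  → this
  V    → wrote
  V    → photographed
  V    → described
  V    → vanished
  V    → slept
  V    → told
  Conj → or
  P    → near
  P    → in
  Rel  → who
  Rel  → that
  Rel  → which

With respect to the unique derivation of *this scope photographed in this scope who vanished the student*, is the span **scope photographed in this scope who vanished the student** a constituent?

No

[S [NP [Det this] [N scope]] [VP [VP [V photographed]] [PP [P in] [NP [NP [Det this] [N scope]] [RelC [Rel who] [VP [V vanished] [NP [Det the] [N student]]]]]]]]
The smallest constituent containing 'scope photographed in this scope who vanished the student' is the S spanning 'this scope photographed in this scope who vanished the student'; no single node in the tree dominates exactly the given words.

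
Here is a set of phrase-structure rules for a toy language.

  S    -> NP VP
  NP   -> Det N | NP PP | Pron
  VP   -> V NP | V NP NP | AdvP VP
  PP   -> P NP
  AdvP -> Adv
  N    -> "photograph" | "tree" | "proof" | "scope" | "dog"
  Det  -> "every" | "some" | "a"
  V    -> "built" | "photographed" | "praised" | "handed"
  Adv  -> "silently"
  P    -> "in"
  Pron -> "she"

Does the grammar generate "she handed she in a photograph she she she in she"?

For S → NP VP, the only prefix that parses as NP is 'she', but the remainder 'handed she in a photograph she she she in she' is not a VP under these rules.

Ungrammatical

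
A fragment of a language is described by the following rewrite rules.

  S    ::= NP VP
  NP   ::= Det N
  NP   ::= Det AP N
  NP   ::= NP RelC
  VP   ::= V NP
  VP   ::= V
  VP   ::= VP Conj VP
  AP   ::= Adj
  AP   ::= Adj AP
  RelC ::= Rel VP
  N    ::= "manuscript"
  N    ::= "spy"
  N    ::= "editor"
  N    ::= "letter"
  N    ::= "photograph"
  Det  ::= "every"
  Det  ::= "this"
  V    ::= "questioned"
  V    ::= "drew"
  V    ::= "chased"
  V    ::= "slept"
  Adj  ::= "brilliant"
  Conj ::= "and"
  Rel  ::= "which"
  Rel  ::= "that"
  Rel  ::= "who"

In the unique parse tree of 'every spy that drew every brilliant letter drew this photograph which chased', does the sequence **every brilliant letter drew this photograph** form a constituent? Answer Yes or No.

[S [NP [NP [Det every] [N spy]] [RelC [Rel that] [VP [V drew] [NP [Det every] [AP [Adj brilliant]] [N letter]]]]] [VP [V drew] [NP [NP [Det this] [N photograph]] [RelC [Rel which] [VP [V chased]]]]]]
The smallest constituent containing 'every brilliant letter drew this photograph' is the S spanning 'every spy that drew every brilliant letter drew this photograph which chased'; no single node in the tree dominates exactly the given words.

No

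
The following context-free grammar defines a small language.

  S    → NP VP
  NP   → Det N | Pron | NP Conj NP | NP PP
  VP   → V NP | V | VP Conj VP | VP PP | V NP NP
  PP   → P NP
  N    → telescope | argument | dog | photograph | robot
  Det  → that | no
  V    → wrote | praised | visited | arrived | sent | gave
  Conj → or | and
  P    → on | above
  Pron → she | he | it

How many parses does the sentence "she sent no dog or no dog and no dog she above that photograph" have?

4

Two of the 4 distinct bracketings:
[S [NP [Pron she]] [VP [VP [V sent] [NP [NP [Det no] [N dog]] [Conj or] [NP [NP [Det no] [N dog]] [Conj and] [NP [Det no] [N dog]]]] [NP [Pron she]]] [PP [P above] [NP [Det that] [N photograph]]]]]
[S [NP [Pron she]] [VP [VP [V sent] [NP [NP [NP [Det no] [N dog]] [Conj or] [NP [Det no] [N dog]]] [Conj and] [NP [Det no] [N dog]]] [NP [Pron she]]] [PP [P above] [NP [Det that] [N photograph]]]]]
The trees differ in how a recursive rule is bracketed over the same span.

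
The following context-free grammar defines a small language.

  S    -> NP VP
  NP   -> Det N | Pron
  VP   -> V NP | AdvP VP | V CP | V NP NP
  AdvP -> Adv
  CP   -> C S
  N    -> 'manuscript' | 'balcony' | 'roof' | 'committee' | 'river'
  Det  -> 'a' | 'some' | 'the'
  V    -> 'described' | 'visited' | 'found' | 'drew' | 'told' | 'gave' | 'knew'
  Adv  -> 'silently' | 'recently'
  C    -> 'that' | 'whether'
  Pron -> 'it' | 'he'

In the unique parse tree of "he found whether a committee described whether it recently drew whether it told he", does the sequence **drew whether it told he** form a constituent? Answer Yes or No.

Yes

[S [NP [Pron he]] [VP [V found] [CP [C whether] [S [NP [Det a] [N committee]] [VP [V described] [CP [C whether] [S [NP [Pron it]] [VP [AdvP [Adv recently]] [VP [V drew] [CP [C whether] [S [NP [Pron it]] [VP [V told] [NP [Pron he]]]]]]]]]]]]]]
The words 'drew whether it told he' are exhaustively dominated by a single VP node (built by VP → V CP), so they form a constituent.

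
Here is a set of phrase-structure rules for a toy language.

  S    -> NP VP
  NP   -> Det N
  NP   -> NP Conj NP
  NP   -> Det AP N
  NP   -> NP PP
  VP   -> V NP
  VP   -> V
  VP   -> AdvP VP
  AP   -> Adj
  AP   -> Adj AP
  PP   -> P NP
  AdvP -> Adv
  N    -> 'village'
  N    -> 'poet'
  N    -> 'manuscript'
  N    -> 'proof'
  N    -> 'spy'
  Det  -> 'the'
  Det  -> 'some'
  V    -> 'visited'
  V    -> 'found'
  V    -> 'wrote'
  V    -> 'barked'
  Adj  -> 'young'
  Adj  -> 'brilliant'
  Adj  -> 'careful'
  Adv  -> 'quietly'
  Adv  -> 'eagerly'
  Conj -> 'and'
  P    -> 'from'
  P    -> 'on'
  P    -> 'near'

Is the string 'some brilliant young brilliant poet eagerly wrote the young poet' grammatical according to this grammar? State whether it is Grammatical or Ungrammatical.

Grammatical

S
  NP
    Det: some
    AP
      Adj: brilliant
      AP
        Adj: young
        AP
          Adj: brilliant
    N: poet
  VP
    AdvP
      Adv: eagerly
    VP
      V: wrote
      NP
        Det: the
        AP
          Adj: young
        N: poet
Every word is introduced by a lexical rule and the phrasal rules combine the resulting categories into a single S.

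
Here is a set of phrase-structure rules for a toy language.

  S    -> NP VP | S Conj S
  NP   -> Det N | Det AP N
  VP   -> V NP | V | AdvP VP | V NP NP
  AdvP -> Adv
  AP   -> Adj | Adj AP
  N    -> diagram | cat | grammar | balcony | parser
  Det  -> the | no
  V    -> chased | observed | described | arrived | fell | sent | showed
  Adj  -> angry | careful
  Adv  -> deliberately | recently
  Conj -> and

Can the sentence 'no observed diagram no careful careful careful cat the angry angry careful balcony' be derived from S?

Ungrammatical

A Det word can never sit immediately before a V word in any string this grammar generates, so the substring 'no observed' rules out a derivation.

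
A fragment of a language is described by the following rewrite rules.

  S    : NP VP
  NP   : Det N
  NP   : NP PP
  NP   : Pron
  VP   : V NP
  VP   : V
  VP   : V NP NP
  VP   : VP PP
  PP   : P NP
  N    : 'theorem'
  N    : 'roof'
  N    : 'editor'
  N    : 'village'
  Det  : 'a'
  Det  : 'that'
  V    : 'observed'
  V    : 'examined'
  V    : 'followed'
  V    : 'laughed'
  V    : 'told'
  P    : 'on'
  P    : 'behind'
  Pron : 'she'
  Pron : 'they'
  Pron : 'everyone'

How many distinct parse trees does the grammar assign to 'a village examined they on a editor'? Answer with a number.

2

The two bracketings:
[S [NP [Det a] [N village]] [VP [V examined] [NP [NP [Pron they]] [PP [P on] [NP [Det a] [N editor]]]]]]
[S [NP [Det a] [N village]] [VP [VP [V examined] [NP [Pron they]]] [PP [P on] [NP [Det a] [N editor]]]]]
The difference turns on whether NP → NP PP is used at the relevant span, versus an alternative expansion of NP.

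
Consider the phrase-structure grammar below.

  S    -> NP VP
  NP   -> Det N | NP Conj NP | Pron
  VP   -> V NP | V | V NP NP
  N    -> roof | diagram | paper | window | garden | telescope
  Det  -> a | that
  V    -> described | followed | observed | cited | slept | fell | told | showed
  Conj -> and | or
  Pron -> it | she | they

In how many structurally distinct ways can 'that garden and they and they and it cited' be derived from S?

5

Two of the 5 distinct bracketings:
[S [NP [NP [Det that] [N garden]] [Conj and] [NP [NP [Pron they]] [Conj and] [NP [NP [Pron they]] [Conj and] [NP [Pron it]]]]] [VP [V cited]]]
[S [NP [NP [Det that] [N garden]] [Conj and] [NP [NP [NP [Pron they]] [Conj and] [NP [Pron they]]] [Conj and] [NP [Pron it]]]] [VP [V cited]]]
The trees differ in how a recursive rule is bracketed over the same span.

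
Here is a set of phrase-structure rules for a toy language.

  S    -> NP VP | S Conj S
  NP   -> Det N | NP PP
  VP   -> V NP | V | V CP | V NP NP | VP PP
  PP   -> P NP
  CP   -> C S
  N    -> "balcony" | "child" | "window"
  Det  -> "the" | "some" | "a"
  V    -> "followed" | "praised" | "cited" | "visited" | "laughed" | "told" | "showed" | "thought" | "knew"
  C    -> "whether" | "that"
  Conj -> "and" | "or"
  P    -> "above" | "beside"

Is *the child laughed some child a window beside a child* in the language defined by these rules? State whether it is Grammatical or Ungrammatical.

S
  NP
    Det: the
    N: child
  VP
    V: laughed
    NP
      Det: some
      N: child
    NP
      NP
        Det: a
        N: window
      PP
        P: beside
        NP
          Det: a
          N: child
Each bracket corresponds to one application of a listed rule, so the string is derivable from S.

Grammatical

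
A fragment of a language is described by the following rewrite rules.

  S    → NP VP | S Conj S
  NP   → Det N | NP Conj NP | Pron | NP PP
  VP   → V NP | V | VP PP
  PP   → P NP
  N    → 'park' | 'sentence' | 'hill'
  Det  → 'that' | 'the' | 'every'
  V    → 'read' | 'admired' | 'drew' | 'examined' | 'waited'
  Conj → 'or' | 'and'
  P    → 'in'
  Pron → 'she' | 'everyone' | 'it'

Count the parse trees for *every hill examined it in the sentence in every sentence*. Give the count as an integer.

Two of the 5 distinct bracketings:
[S [NP [Det every] [N hill]] [VP [V examined] [NP [NP [Pron it]] [PP [P in] [NP [NP [Det the] [N sentence]] [PP [P in] [NP [Det every] [N sentence]]]]]]]]
[S [NP [Det every] [N hill]] [VP [V examined] [NP [NP [NP [Pron it]] [PP [P in] [NP [Det the] [N sentence]]]] [PP [P in] [NP [Det every] [N sentence]]]]]]
The trees differ in how a recursive rule is bracketed over the same span.

5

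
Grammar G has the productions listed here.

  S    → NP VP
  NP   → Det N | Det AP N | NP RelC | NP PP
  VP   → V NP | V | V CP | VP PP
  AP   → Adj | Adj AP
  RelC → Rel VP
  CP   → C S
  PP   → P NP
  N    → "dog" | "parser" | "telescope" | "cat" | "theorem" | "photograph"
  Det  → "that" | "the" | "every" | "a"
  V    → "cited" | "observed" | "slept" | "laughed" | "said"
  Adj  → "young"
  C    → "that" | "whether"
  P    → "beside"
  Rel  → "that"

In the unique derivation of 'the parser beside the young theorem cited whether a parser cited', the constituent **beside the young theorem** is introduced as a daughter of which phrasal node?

NP

S
  NP
    NP
      Det: the
      N: parser
    PP
      P: beside
      NP
        Det: the
        AP
          Adj: young
        N: theorem
  VP
    V: cited
    CP
      C: whether
      S
        NP
          Det: a
          N: parser
        VP
          V: cited
The span 'beside the young theorem' is the PP node built by PP → P NP.
Its mother is the NP built by NP → NP PP.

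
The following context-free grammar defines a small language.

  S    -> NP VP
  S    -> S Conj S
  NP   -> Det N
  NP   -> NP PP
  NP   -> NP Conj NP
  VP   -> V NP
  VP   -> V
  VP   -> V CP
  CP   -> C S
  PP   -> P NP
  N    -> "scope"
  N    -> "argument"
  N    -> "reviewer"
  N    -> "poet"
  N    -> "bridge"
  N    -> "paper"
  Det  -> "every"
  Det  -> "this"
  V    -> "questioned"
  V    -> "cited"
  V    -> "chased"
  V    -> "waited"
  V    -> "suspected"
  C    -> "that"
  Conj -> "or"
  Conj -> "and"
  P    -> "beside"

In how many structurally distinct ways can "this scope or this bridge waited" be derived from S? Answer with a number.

[S [NP [NP [Det this] [N scope]] [Conj or] [NP [Det this] [N bridge]]] [VP [V waited]]]
No rule offers an alternative attachment or grouping for any span, so this is the only derivation.

1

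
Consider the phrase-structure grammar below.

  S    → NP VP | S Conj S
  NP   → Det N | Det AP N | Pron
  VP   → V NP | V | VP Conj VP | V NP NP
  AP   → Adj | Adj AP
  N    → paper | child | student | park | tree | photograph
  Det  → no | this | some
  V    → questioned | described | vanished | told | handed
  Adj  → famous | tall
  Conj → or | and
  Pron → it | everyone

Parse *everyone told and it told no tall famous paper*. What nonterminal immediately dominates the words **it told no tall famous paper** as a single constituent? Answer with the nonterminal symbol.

S

S
  S
    NP
      Pron: everyone
    VP
      V: told
  Conj: and
  S
    NP
      Pron: it
    VP
      V: told
      NP
        Det: no
        AP
          Adj: tall
          AP
            Adj: famous
        N: paper
The span 'it told no tall famous paper' is the S node built by S → NP VP.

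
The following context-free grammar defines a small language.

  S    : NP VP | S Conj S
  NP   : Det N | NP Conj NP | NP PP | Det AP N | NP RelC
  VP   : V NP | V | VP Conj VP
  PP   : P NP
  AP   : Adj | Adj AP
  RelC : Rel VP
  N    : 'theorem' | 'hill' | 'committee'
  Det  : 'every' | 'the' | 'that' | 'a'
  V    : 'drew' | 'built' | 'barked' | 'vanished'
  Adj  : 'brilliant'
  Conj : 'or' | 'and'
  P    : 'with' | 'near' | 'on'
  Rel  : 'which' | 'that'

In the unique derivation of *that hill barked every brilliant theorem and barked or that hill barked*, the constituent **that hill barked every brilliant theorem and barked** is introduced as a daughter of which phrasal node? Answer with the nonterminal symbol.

S

S
  S
    NP
      Det: that
      N: hill
    VP
      VP
        V: barked
        NP
          Det: every
          AP
            Adj: brilliant
          N: theorem
      Conj: and
      VP
        V: barked
  Conj: or
  S
    NP
      Det: that
      N: hill
    VP
      V: barked
The span 'that hill barked every brilliant theorem and barked' is the S node built by S → NP VP.
Its mother is the S built by S → S Conj S.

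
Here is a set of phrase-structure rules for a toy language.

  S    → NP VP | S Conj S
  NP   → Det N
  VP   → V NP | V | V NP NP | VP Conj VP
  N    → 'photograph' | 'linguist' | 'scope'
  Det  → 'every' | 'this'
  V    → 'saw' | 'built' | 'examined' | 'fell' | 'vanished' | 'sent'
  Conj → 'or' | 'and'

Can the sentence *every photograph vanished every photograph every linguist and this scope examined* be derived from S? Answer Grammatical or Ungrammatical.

Grammatical

S
  S
    NP
      Det: every
      N: photograph
    VP
      V: vanished
      NP
        Det: every
        N: photograph
      NP
        Det: every
        N: linguist
  Conj: and
  S
    NP
      Det: this
      N: scope
    VP
      V: examined
Every word is introduced by a lexical rule and the phrasal rules combine the resulting categories into a single S.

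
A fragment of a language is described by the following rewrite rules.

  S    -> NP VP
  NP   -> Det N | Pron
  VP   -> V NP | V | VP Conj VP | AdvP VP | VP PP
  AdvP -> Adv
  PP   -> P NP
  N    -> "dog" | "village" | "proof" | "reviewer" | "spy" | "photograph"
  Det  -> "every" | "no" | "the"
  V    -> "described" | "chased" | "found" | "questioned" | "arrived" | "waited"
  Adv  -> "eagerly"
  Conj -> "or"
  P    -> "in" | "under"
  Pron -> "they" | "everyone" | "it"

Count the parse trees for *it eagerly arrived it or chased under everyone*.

5

Two of the 5 distinct bracketings:
[S [NP [Pron it]] [VP [VP [AdvP [Adv eagerly]] [VP [V arrived] [NP [Pron it]]]] [Conj or] [VP [VP [V chased]] [PP [P under] [NP [Pron everyone]]]]]]
[S [NP [Pron it]] [VP [AdvP [Adv eagerly]] [VP [VP [V arrived] [NP [Pron it]]] [Conj or] [VP [VP [V chased]] [PP [P under] [NP [Pron everyone]]]]]]]
The trees differ in how a recursive rule is bracketed over the same span.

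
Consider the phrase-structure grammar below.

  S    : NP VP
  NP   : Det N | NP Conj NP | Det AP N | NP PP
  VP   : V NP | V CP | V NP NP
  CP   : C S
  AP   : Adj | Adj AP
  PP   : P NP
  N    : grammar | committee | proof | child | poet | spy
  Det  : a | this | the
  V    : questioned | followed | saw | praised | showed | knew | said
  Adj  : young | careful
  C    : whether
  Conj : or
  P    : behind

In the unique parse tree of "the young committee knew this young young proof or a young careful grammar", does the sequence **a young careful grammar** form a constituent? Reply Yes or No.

[S [NP [Det the] [AP [Adj young]] [N committee]] [VP [V knew] [NP [NP [Det this] [AP [Adj young] [AP [Adj young]]] [N proof]] [Conj or] [NP [Det a] [AP [Adj young] [AP [Adj careful]]] [N grammar]]]]]
The words 'a young careful grammar' are exhaustively dominated by a single NP node (built by NP → Det AP N), so they form a constituent.

Yes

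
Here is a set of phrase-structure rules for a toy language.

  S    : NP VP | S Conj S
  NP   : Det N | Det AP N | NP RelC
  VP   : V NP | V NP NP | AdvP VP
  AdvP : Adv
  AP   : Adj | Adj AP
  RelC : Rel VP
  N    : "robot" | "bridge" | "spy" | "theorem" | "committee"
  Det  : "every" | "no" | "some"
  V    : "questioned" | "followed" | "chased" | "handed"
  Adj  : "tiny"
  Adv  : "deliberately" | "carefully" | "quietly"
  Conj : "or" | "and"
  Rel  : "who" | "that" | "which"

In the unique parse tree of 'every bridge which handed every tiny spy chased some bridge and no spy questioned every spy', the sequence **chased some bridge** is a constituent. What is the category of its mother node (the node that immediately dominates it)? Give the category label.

S

S
  S
    NP
      NP
        Det: every
        N: bridge
      RelC
        Rel: which
        VP
          V: handed
          NP
            Det: every
            AP
              Adj: tiny
            N: spy
    VP
      V: chased
      NP
        Det: some
        N: bridge
  Conj: and
  S
    NP
      Det: no
      N: spy
    VP
      V: questioned
      NP
        Det: every
        N: spy
The span 'chased some bridge' is the VP node built by VP → V NP.
Its mother is the S built by S → NP VP.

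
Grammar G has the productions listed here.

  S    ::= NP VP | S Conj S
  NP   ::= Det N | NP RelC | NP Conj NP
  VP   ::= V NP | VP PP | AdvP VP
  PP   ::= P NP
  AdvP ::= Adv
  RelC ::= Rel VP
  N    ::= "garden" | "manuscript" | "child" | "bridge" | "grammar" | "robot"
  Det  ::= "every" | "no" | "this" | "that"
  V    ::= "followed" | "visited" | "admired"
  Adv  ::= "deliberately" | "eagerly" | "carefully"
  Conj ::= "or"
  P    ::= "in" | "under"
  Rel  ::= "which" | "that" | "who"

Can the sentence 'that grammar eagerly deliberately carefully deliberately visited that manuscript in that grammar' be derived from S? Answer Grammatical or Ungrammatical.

Grammatical

[S [NP [Det that] [N grammar]] [VP [VP [AdvP [Adv eagerly]] [VP [AdvP [Adv deliberately]] [VP [AdvP [Adv carefully]] [VP [AdvP [Adv deliberately]] [VP [V visited] [NP [Det that] [N manuscript]]]]]]] [PP [P in] [NP [Det that] [N grammar]]]]]
Every word is introduced by a lexical rule and the phrasal rules combine the resulting categories into a single S.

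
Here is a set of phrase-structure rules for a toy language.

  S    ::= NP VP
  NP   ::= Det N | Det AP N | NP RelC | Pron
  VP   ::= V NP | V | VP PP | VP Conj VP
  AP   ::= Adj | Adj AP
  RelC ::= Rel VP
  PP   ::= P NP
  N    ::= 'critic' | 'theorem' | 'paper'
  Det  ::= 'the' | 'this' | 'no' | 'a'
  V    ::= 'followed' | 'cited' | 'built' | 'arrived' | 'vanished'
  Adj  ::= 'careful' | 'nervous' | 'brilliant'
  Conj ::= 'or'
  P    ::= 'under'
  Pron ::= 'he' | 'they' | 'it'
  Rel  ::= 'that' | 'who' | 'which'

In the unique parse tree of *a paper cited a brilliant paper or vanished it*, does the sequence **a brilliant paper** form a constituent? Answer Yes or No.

[S [NP [Det a] [N paper]] [VP [VP [V cited] [NP [Det a] [AP [Adj brilliant]] [N paper]]] [Conj or] [VP [V vanished] [NP [Pron it]]]]]
The words 'a brilliant paper' are exhaustively dominated by a single NP node (built by NP → Det AP N), so they form a constituent.

Yes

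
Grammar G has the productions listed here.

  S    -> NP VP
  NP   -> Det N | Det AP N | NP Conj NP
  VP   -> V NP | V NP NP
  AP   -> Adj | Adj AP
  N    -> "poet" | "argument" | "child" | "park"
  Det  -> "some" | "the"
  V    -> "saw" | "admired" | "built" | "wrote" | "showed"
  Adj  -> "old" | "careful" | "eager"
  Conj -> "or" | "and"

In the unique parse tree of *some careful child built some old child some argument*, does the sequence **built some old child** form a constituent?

[S [NP [Det some] [AP [Adj careful]] [N child]] [VP [V built] [NP [Det some] [AP [Adj old]] [N child]] [NP [Det some] [N argument]]]]
The smallest constituent containing 'built some old child' is the VP spanning 'built some old child some argument'; no single node in the tree dominates exactly the given words.

No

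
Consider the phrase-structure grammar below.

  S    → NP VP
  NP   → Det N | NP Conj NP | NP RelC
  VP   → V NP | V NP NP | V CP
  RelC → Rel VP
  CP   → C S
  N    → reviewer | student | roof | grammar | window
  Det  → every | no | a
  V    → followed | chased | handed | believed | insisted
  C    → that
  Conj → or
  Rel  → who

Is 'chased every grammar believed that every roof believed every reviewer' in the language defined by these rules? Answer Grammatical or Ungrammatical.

Ungrammatical

For S → NP VP, no prefix of the string parses as an NP.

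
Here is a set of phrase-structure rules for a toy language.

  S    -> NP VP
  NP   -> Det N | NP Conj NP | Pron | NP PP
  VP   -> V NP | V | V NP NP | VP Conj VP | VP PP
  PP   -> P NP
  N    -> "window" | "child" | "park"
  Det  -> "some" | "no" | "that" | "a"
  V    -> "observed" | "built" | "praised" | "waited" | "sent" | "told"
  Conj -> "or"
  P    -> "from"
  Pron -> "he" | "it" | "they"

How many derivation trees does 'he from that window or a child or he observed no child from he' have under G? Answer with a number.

Two of the 10 distinct bracketings:
[S [NP [NP [NP [Pron he]] [PP [P from] [NP [Det that] [N window]]]] [Conj or] [NP [NP [Det a] [N child]] [Conj or] [NP [Pron he]]]] [VP [V observed] [NP [NP [Det no] [N child]] [PP [P from] [NP [Pron he]]]]]]
[S [NP [NP [NP [Pron he]] [PP [P from] [NP [Det that] [N window]]]] [Conj or] [NP [NP [Det a] [N child]] [Conj or] [NP [Pron he]]]] [VP [VP [V observed] [NP [Det no] [N child]]] [PP [P from] [NP [Pron he]]]]]
The difference turns on whether VP → VP PP is used at the relevant span, versus an alternative expansion of VP.

10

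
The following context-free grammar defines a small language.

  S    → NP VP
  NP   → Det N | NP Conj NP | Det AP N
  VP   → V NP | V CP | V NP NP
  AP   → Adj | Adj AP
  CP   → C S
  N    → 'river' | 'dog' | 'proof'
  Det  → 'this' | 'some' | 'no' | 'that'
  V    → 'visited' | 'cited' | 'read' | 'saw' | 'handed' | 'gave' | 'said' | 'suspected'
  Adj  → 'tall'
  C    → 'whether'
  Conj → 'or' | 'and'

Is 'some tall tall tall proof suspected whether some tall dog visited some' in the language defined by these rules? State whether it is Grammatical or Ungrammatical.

Ungrammatical

For S → NP VP, the only prefix that parses as NP is 'some tall tall tall proof', but the remainder 'suspected whether some tall dog visited some' is not a VP under these rules.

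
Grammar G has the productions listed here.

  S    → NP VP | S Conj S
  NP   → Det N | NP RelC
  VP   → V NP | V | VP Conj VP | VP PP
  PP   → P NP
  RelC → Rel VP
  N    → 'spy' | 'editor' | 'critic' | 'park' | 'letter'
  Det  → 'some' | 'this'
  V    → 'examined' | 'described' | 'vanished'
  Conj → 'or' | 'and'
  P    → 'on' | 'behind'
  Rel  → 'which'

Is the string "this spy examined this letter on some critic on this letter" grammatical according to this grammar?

S
  NP
    Det: this
    N: spy
  VP
    VP
      VP
        V: examined
        NP
          Det: this
          N: letter
      PP
        P: on
        NP
          Det: some
          N: critic
    PP
      P: on
      NP
        Det: this
        N: letter
Each bracket corresponds to one application of a listed rule, so the string is derivable from S.

Grammatical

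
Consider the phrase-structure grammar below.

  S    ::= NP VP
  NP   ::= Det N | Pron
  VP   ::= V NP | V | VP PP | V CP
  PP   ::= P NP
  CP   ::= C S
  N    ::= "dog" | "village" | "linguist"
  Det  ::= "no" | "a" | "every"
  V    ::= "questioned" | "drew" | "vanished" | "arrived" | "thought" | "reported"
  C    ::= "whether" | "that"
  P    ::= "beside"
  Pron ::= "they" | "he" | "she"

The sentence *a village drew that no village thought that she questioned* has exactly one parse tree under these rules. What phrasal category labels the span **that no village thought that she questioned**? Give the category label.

[S [NP [Det a] [N village]] [VP [V drew] [CP [C that] [S [NP [Det no] [N village]] [VP [V thought] [CP [C that] [S [NP [Pron she]] [VP [V questioned]]]]]]]]]
The span 'that no village thought that she questioned' is the CP node built by CP → C S.

CP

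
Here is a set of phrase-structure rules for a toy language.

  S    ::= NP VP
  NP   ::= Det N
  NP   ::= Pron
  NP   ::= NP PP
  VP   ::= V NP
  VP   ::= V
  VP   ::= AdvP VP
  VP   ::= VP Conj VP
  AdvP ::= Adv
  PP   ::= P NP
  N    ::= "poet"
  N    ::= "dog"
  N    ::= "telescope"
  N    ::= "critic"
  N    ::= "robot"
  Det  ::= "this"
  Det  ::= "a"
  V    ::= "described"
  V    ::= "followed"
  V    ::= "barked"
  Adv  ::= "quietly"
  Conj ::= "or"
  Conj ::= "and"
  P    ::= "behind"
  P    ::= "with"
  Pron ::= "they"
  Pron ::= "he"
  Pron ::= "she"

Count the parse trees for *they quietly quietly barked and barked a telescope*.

3

Two of the 3 distinct bracketings:
[S [NP [Pron they]] [VP [AdvP [Adv quietly]] [VP [AdvP [Adv quietly]] [VP [VP [V barked]] [Conj and] [VP [V barked] [NP [Det a] [N telescope]]]]]]]
[S [NP [Pron they]] [VP [AdvP [Adv quietly]] [VP [VP [AdvP [Adv quietly]] [VP [V barked]]] [Conj and] [VP [V barked] [NP [Det a] [N telescope]]]]]]
The trees differ in how a recursive rule is bracketed over the same span.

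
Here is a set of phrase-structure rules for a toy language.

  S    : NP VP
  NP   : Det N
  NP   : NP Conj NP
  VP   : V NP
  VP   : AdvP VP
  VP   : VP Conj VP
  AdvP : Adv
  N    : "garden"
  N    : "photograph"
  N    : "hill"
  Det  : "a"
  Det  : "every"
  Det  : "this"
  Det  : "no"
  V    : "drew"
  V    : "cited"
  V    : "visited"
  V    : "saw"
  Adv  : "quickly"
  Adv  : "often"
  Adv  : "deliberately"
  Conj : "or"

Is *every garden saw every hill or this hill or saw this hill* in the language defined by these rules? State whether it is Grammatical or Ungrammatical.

Grammatical

[S [NP [Det every] [N garden]] [VP [VP [V saw] [NP [NP [Det every] [N hill]] [Conj or] [NP [Det this] [N hill]]]] [Conj or] [VP [V saw] [NP [Det this] [N hill]]]]]
Every word is introduced by a lexical rule and the phrasal rules combine the resulting categories into a single S.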